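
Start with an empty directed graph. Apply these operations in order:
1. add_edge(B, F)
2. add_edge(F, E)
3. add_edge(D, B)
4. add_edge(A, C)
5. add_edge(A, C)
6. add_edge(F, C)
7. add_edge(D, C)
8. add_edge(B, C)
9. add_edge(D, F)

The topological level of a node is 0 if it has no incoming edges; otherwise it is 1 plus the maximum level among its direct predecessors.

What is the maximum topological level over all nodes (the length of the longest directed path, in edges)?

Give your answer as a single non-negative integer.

Answer: 3

Derivation:
Op 1: add_edge(B, F). Edges now: 1
Op 2: add_edge(F, E). Edges now: 2
Op 3: add_edge(D, B). Edges now: 3
Op 4: add_edge(A, C). Edges now: 4
Op 5: add_edge(A, C) (duplicate, no change). Edges now: 4
Op 6: add_edge(F, C). Edges now: 5
Op 7: add_edge(D, C). Edges now: 6
Op 8: add_edge(B, C). Edges now: 7
Op 9: add_edge(D, F). Edges now: 8
Compute levels (Kahn BFS):
  sources (in-degree 0): A, D
  process A: level=0
    A->C: in-degree(C)=3, level(C)>=1
  process D: level=0
    D->B: in-degree(B)=0, level(B)=1, enqueue
    D->C: in-degree(C)=2, level(C)>=1
    D->F: in-degree(F)=1, level(F)>=1
  process B: level=1
    B->C: in-degree(C)=1, level(C)>=2
    B->F: in-degree(F)=0, level(F)=2, enqueue
  process F: level=2
    F->C: in-degree(C)=0, level(C)=3, enqueue
    F->E: in-degree(E)=0, level(E)=3, enqueue
  process C: level=3
  process E: level=3
All levels: A:0, B:1, C:3, D:0, E:3, F:2
max level = 3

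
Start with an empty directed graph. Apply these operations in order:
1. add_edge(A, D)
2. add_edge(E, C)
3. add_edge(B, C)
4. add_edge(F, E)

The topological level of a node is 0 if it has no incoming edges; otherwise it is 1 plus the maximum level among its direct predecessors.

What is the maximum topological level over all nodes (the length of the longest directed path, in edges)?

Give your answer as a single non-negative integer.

Answer: 2

Derivation:
Op 1: add_edge(A, D). Edges now: 1
Op 2: add_edge(E, C). Edges now: 2
Op 3: add_edge(B, C). Edges now: 3
Op 4: add_edge(F, E). Edges now: 4
Compute levels (Kahn BFS):
  sources (in-degree 0): A, B, F
  process A: level=0
    A->D: in-degree(D)=0, level(D)=1, enqueue
  process B: level=0
    B->C: in-degree(C)=1, level(C)>=1
  process F: level=0
    F->E: in-degree(E)=0, level(E)=1, enqueue
  process D: level=1
  process E: level=1
    E->C: in-degree(C)=0, level(C)=2, enqueue
  process C: level=2
All levels: A:0, B:0, C:2, D:1, E:1, F:0
max level = 2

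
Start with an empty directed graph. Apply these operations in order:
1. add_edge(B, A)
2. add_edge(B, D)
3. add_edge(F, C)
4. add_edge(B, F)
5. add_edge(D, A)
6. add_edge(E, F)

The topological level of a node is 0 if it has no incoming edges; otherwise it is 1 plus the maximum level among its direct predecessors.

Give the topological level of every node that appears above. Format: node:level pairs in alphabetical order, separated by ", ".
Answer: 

Op 1: add_edge(B, A). Edges now: 1
Op 2: add_edge(B, D). Edges now: 2
Op 3: add_edge(F, C). Edges now: 3
Op 4: add_edge(B, F). Edges now: 4
Op 5: add_edge(D, A). Edges now: 5
Op 6: add_edge(E, F). Edges now: 6
Compute levels (Kahn BFS):
  sources (in-degree 0): B, E
  process B: level=0
    B->A: in-degree(A)=1, level(A)>=1
    B->D: in-degree(D)=0, level(D)=1, enqueue
    B->F: in-degree(F)=1, level(F)>=1
  process E: level=0
    E->F: in-degree(F)=0, level(F)=1, enqueue
  process D: level=1
    D->A: in-degree(A)=0, level(A)=2, enqueue
  process F: level=1
    F->C: in-degree(C)=0, level(C)=2, enqueue
  process A: level=2
  process C: level=2
All levels: A:2, B:0, C:2, D:1, E:0, F:1

Answer: A:2, B:0, C:2, D:1, E:0, F:1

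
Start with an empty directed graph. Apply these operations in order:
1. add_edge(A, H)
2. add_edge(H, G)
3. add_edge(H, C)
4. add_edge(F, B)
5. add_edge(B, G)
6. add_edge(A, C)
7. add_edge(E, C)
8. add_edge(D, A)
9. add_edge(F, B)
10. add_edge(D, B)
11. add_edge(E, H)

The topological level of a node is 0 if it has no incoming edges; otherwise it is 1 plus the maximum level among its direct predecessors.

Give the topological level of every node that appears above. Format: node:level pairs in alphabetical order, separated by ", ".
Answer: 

Answer: A:1, B:1, C:3, D:0, E:0, F:0, G:3, H:2

Derivation:
Op 1: add_edge(A, H). Edges now: 1
Op 2: add_edge(H, G). Edges now: 2
Op 3: add_edge(H, C). Edges now: 3
Op 4: add_edge(F, B). Edges now: 4
Op 5: add_edge(B, G). Edges now: 5
Op 6: add_edge(A, C). Edges now: 6
Op 7: add_edge(E, C). Edges now: 7
Op 8: add_edge(D, A). Edges now: 8
Op 9: add_edge(F, B) (duplicate, no change). Edges now: 8
Op 10: add_edge(D, B). Edges now: 9
Op 11: add_edge(E, H). Edges now: 10
Compute levels (Kahn BFS):
  sources (in-degree 0): D, E, F
  process D: level=0
    D->A: in-degree(A)=0, level(A)=1, enqueue
    D->B: in-degree(B)=1, level(B)>=1
  process E: level=0
    E->C: in-degree(C)=2, level(C)>=1
    E->H: in-degree(H)=1, level(H)>=1
  process F: level=0
    F->B: in-degree(B)=0, level(B)=1, enqueue
  process A: level=1
    A->C: in-degree(C)=1, level(C)>=2
    A->H: in-degree(H)=0, level(H)=2, enqueue
  process B: level=1
    B->G: in-degree(G)=1, level(G)>=2
  process H: level=2
    H->C: in-degree(C)=0, level(C)=3, enqueue
    H->G: in-degree(G)=0, level(G)=3, enqueue
  process C: level=3
  process G: level=3
All levels: A:1, B:1, C:3, D:0, E:0, F:0, G:3, H:2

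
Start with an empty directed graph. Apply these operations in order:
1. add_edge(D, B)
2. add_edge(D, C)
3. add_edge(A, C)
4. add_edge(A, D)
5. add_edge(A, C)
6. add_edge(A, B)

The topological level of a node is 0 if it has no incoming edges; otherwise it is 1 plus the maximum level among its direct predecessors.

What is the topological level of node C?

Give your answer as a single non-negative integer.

Op 1: add_edge(D, B). Edges now: 1
Op 2: add_edge(D, C). Edges now: 2
Op 3: add_edge(A, C). Edges now: 3
Op 4: add_edge(A, D). Edges now: 4
Op 5: add_edge(A, C) (duplicate, no change). Edges now: 4
Op 6: add_edge(A, B). Edges now: 5
Compute levels (Kahn BFS):
  sources (in-degree 0): A
  process A: level=0
    A->B: in-degree(B)=1, level(B)>=1
    A->C: in-degree(C)=1, level(C)>=1
    A->D: in-degree(D)=0, level(D)=1, enqueue
  process D: level=1
    D->B: in-degree(B)=0, level(B)=2, enqueue
    D->C: in-degree(C)=0, level(C)=2, enqueue
  process B: level=2
  process C: level=2
All levels: A:0, B:2, C:2, D:1
level(C) = 2

Answer: 2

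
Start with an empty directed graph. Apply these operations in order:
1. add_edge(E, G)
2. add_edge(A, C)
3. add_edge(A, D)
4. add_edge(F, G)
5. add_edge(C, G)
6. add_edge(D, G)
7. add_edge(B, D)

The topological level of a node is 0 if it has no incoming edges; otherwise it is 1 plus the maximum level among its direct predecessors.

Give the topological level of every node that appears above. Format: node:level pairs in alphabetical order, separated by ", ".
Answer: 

Answer: A:0, B:0, C:1, D:1, E:0, F:0, G:2

Derivation:
Op 1: add_edge(E, G). Edges now: 1
Op 2: add_edge(A, C). Edges now: 2
Op 3: add_edge(A, D). Edges now: 3
Op 4: add_edge(F, G). Edges now: 4
Op 5: add_edge(C, G). Edges now: 5
Op 6: add_edge(D, G). Edges now: 6
Op 7: add_edge(B, D). Edges now: 7
Compute levels (Kahn BFS):
  sources (in-degree 0): A, B, E, F
  process A: level=0
    A->C: in-degree(C)=0, level(C)=1, enqueue
    A->D: in-degree(D)=1, level(D)>=1
  process B: level=0
    B->D: in-degree(D)=0, level(D)=1, enqueue
  process E: level=0
    E->G: in-degree(G)=3, level(G)>=1
  process F: level=0
    F->G: in-degree(G)=2, level(G)>=1
  process C: level=1
    C->G: in-degree(G)=1, level(G)>=2
  process D: level=1
    D->G: in-degree(G)=0, level(G)=2, enqueue
  process G: level=2
All levels: A:0, B:0, C:1, D:1, E:0, F:0, G:2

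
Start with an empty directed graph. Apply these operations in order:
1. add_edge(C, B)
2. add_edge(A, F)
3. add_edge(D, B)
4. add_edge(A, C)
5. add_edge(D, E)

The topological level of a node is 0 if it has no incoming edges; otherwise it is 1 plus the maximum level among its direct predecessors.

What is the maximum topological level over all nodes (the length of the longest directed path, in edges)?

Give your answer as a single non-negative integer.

Op 1: add_edge(C, B). Edges now: 1
Op 2: add_edge(A, F). Edges now: 2
Op 3: add_edge(D, B). Edges now: 3
Op 4: add_edge(A, C). Edges now: 4
Op 5: add_edge(D, E). Edges now: 5
Compute levels (Kahn BFS):
  sources (in-degree 0): A, D
  process A: level=0
    A->C: in-degree(C)=0, level(C)=1, enqueue
    A->F: in-degree(F)=0, level(F)=1, enqueue
  process D: level=0
    D->B: in-degree(B)=1, level(B)>=1
    D->E: in-degree(E)=0, level(E)=1, enqueue
  process C: level=1
    C->B: in-degree(B)=0, level(B)=2, enqueue
  process F: level=1
  process E: level=1
  process B: level=2
All levels: A:0, B:2, C:1, D:0, E:1, F:1
max level = 2

Answer: 2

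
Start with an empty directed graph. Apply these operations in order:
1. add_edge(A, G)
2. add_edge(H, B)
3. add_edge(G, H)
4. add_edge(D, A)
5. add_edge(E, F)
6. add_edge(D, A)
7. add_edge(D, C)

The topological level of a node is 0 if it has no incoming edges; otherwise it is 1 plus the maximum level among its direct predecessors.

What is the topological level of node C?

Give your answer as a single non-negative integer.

Answer: 1

Derivation:
Op 1: add_edge(A, G). Edges now: 1
Op 2: add_edge(H, B). Edges now: 2
Op 3: add_edge(G, H). Edges now: 3
Op 4: add_edge(D, A). Edges now: 4
Op 5: add_edge(E, F). Edges now: 5
Op 6: add_edge(D, A) (duplicate, no change). Edges now: 5
Op 7: add_edge(D, C). Edges now: 6
Compute levels (Kahn BFS):
  sources (in-degree 0): D, E
  process D: level=0
    D->A: in-degree(A)=0, level(A)=1, enqueue
    D->C: in-degree(C)=0, level(C)=1, enqueue
  process E: level=0
    E->F: in-degree(F)=0, level(F)=1, enqueue
  process A: level=1
    A->G: in-degree(G)=0, level(G)=2, enqueue
  process C: level=1
  process F: level=1
  process G: level=2
    G->H: in-degree(H)=0, level(H)=3, enqueue
  process H: level=3
    H->B: in-degree(B)=0, level(B)=4, enqueue
  process B: level=4
All levels: A:1, B:4, C:1, D:0, E:0, F:1, G:2, H:3
level(C) = 1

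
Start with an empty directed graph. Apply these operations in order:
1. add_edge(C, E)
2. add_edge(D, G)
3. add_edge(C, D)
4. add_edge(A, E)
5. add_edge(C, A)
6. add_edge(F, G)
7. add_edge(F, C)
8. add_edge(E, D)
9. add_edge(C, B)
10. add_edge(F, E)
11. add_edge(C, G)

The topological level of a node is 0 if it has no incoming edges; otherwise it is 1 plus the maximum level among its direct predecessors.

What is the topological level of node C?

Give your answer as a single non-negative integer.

Op 1: add_edge(C, E). Edges now: 1
Op 2: add_edge(D, G). Edges now: 2
Op 3: add_edge(C, D). Edges now: 3
Op 4: add_edge(A, E). Edges now: 4
Op 5: add_edge(C, A). Edges now: 5
Op 6: add_edge(F, G). Edges now: 6
Op 7: add_edge(F, C). Edges now: 7
Op 8: add_edge(E, D). Edges now: 8
Op 9: add_edge(C, B). Edges now: 9
Op 10: add_edge(F, E). Edges now: 10
Op 11: add_edge(C, G). Edges now: 11
Compute levels (Kahn BFS):
  sources (in-degree 0): F
  process F: level=0
    F->C: in-degree(C)=0, level(C)=1, enqueue
    F->E: in-degree(E)=2, level(E)>=1
    F->G: in-degree(G)=2, level(G)>=1
  process C: level=1
    C->A: in-degree(A)=0, level(A)=2, enqueue
    C->B: in-degree(B)=0, level(B)=2, enqueue
    C->D: in-degree(D)=1, level(D)>=2
    C->E: in-degree(E)=1, level(E)>=2
    C->G: in-degree(G)=1, level(G)>=2
  process A: level=2
    A->E: in-degree(E)=0, level(E)=3, enqueue
  process B: level=2
  process E: level=3
    E->D: in-degree(D)=0, level(D)=4, enqueue
  process D: level=4
    D->G: in-degree(G)=0, level(G)=5, enqueue
  process G: level=5
All levels: A:2, B:2, C:1, D:4, E:3, F:0, G:5
level(C) = 1

Answer: 1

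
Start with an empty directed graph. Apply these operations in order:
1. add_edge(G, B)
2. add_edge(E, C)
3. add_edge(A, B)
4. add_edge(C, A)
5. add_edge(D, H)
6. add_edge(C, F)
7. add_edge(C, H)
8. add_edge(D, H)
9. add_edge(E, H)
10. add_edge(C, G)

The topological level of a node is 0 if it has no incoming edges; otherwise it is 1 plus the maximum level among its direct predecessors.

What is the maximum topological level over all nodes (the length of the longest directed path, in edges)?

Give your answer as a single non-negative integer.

Op 1: add_edge(G, B). Edges now: 1
Op 2: add_edge(E, C). Edges now: 2
Op 3: add_edge(A, B). Edges now: 3
Op 4: add_edge(C, A). Edges now: 4
Op 5: add_edge(D, H). Edges now: 5
Op 6: add_edge(C, F). Edges now: 6
Op 7: add_edge(C, H). Edges now: 7
Op 8: add_edge(D, H) (duplicate, no change). Edges now: 7
Op 9: add_edge(E, H). Edges now: 8
Op 10: add_edge(C, G). Edges now: 9
Compute levels (Kahn BFS):
  sources (in-degree 0): D, E
  process D: level=0
    D->H: in-degree(H)=2, level(H)>=1
  process E: level=0
    E->C: in-degree(C)=0, level(C)=1, enqueue
    E->H: in-degree(H)=1, level(H)>=1
  process C: level=1
    C->A: in-degree(A)=0, level(A)=2, enqueue
    C->F: in-degree(F)=0, level(F)=2, enqueue
    C->G: in-degree(G)=0, level(G)=2, enqueue
    C->H: in-degree(H)=0, level(H)=2, enqueue
  process A: level=2
    A->B: in-degree(B)=1, level(B)>=3
  process F: level=2
  process G: level=2
    G->B: in-degree(B)=0, level(B)=3, enqueue
  process H: level=2
  process B: level=3
All levels: A:2, B:3, C:1, D:0, E:0, F:2, G:2, H:2
max level = 3

Answer: 3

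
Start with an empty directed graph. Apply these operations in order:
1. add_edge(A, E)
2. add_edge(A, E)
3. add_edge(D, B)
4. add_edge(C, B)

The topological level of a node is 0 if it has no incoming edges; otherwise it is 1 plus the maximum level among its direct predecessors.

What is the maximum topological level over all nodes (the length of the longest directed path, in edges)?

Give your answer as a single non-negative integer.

Answer: 1

Derivation:
Op 1: add_edge(A, E). Edges now: 1
Op 2: add_edge(A, E) (duplicate, no change). Edges now: 1
Op 3: add_edge(D, B). Edges now: 2
Op 4: add_edge(C, B). Edges now: 3
Compute levels (Kahn BFS):
  sources (in-degree 0): A, C, D
  process A: level=0
    A->E: in-degree(E)=0, level(E)=1, enqueue
  process C: level=0
    C->B: in-degree(B)=1, level(B)>=1
  process D: level=0
    D->B: in-degree(B)=0, level(B)=1, enqueue
  process E: level=1
  process B: level=1
All levels: A:0, B:1, C:0, D:0, E:1
max level = 1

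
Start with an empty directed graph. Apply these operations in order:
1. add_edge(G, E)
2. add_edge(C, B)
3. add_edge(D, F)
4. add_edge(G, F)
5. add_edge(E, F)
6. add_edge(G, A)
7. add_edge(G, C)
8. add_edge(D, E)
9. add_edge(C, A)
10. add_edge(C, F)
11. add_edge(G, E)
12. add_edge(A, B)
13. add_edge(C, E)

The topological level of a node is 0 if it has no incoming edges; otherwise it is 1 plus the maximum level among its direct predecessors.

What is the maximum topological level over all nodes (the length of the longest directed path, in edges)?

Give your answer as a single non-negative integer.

Answer: 3

Derivation:
Op 1: add_edge(G, E). Edges now: 1
Op 2: add_edge(C, B). Edges now: 2
Op 3: add_edge(D, F). Edges now: 3
Op 4: add_edge(G, F). Edges now: 4
Op 5: add_edge(E, F). Edges now: 5
Op 6: add_edge(G, A). Edges now: 6
Op 7: add_edge(G, C). Edges now: 7
Op 8: add_edge(D, E). Edges now: 8
Op 9: add_edge(C, A). Edges now: 9
Op 10: add_edge(C, F). Edges now: 10
Op 11: add_edge(G, E) (duplicate, no change). Edges now: 10
Op 12: add_edge(A, B). Edges now: 11
Op 13: add_edge(C, E). Edges now: 12
Compute levels (Kahn BFS):
  sources (in-degree 0): D, G
  process D: level=0
    D->E: in-degree(E)=2, level(E)>=1
    D->F: in-degree(F)=3, level(F)>=1
  process G: level=0
    G->A: in-degree(A)=1, level(A)>=1
    G->C: in-degree(C)=0, level(C)=1, enqueue
    G->E: in-degree(E)=1, level(E)>=1
    G->F: in-degree(F)=2, level(F)>=1
  process C: level=1
    C->A: in-degree(A)=0, level(A)=2, enqueue
    C->B: in-degree(B)=1, level(B)>=2
    C->E: in-degree(E)=0, level(E)=2, enqueue
    C->F: in-degree(F)=1, level(F)>=2
  process A: level=2
    A->B: in-degree(B)=0, level(B)=3, enqueue
  process E: level=2
    E->F: in-degree(F)=0, level(F)=3, enqueue
  process B: level=3
  process F: level=3
All levels: A:2, B:3, C:1, D:0, E:2, F:3, G:0
max level = 3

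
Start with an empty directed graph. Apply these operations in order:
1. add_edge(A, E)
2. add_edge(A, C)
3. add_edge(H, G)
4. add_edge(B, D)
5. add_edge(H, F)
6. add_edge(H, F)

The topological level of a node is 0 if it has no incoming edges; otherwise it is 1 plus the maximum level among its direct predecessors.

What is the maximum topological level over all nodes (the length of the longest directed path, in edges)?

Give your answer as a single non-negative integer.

Op 1: add_edge(A, E). Edges now: 1
Op 2: add_edge(A, C). Edges now: 2
Op 3: add_edge(H, G). Edges now: 3
Op 4: add_edge(B, D). Edges now: 4
Op 5: add_edge(H, F). Edges now: 5
Op 6: add_edge(H, F) (duplicate, no change). Edges now: 5
Compute levels (Kahn BFS):
  sources (in-degree 0): A, B, H
  process A: level=0
    A->C: in-degree(C)=0, level(C)=1, enqueue
    A->E: in-degree(E)=0, level(E)=1, enqueue
  process B: level=0
    B->D: in-degree(D)=0, level(D)=1, enqueue
  process H: level=0
    H->F: in-degree(F)=0, level(F)=1, enqueue
    H->G: in-degree(G)=0, level(G)=1, enqueue
  process C: level=1
  process E: level=1
  process D: level=1
  process F: level=1
  process G: level=1
All levels: A:0, B:0, C:1, D:1, E:1, F:1, G:1, H:0
max level = 1

Answer: 1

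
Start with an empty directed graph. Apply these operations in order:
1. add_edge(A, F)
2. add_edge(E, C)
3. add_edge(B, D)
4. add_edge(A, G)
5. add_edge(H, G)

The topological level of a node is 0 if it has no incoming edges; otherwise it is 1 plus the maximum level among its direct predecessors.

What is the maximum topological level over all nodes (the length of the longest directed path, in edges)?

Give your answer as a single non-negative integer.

Op 1: add_edge(A, F). Edges now: 1
Op 2: add_edge(E, C). Edges now: 2
Op 3: add_edge(B, D). Edges now: 3
Op 4: add_edge(A, G). Edges now: 4
Op 5: add_edge(H, G). Edges now: 5
Compute levels (Kahn BFS):
  sources (in-degree 0): A, B, E, H
  process A: level=0
    A->F: in-degree(F)=0, level(F)=1, enqueue
    A->G: in-degree(G)=1, level(G)>=1
  process B: level=0
    B->D: in-degree(D)=0, level(D)=1, enqueue
  process E: level=0
    E->C: in-degree(C)=0, level(C)=1, enqueue
  process H: level=0
    H->G: in-degree(G)=0, level(G)=1, enqueue
  process F: level=1
  process D: level=1
  process C: level=1
  process G: level=1
All levels: A:0, B:0, C:1, D:1, E:0, F:1, G:1, H:0
max level = 1

Answer: 1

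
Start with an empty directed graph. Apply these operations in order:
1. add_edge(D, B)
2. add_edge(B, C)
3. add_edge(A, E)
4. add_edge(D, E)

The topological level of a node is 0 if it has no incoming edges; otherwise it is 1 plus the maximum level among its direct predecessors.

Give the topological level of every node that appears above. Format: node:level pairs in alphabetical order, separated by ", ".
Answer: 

Op 1: add_edge(D, B). Edges now: 1
Op 2: add_edge(B, C). Edges now: 2
Op 3: add_edge(A, E). Edges now: 3
Op 4: add_edge(D, E). Edges now: 4
Compute levels (Kahn BFS):
  sources (in-degree 0): A, D
  process A: level=0
    A->E: in-degree(E)=1, level(E)>=1
  process D: level=0
    D->B: in-degree(B)=0, level(B)=1, enqueue
    D->E: in-degree(E)=0, level(E)=1, enqueue
  process B: level=1
    B->C: in-degree(C)=0, level(C)=2, enqueue
  process E: level=1
  process C: level=2
All levels: A:0, B:1, C:2, D:0, E:1

Answer: A:0, B:1, C:2, D:0, E:1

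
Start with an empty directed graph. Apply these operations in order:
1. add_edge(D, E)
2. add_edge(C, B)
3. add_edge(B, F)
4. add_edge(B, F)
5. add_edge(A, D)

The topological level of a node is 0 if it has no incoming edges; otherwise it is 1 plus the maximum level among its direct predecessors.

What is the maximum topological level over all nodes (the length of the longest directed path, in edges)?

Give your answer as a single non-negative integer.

Answer: 2

Derivation:
Op 1: add_edge(D, E). Edges now: 1
Op 2: add_edge(C, B). Edges now: 2
Op 3: add_edge(B, F). Edges now: 3
Op 4: add_edge(B, F) (duplicate, no change). Edges now: 3
Op 5: add_edge(A, D). Edges now: 4
Compute levels (Kahn BFS):
  sources (in-degree 0): A, C
  process A: level=0
    A->D: in-degree(D)=0, level(D)=1, enqueue
  process C: level=0
    C->B: in-degree(B)=0, level(B)=1, enqueue
  process D: level=1
    D->E: in-degree(E)=0, level(E)=2, enqueue
  process B: level=1
    B->F: in-degree(F)=0, level(F)=2, enqueue
  process E: level=2
  process F: level=2
All levels: A:0, B:1, C:0, D:1, E:2, F:2
max level = 2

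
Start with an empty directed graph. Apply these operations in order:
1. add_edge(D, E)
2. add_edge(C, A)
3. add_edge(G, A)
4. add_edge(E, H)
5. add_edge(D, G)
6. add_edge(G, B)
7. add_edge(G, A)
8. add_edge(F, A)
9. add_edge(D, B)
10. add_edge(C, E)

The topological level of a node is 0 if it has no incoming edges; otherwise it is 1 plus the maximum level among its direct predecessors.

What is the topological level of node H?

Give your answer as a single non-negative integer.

Answer: 2

Derivation:
Op 1: add_edge(D, E). Edges now: 1
Op 2: add_edge(C, A). Edges now: 2
Op 3: add_edge(G, A). Edges now: 3
Op 4: add_edge(E, H). Edges now: 4
Op 5: add_edge(D, G). Edges now: 5
Op 6: add_edge(G, B). Edges now: 6
Op 7: add_edge(G, A) (duplicate, no change). Edges now: 6
Op 8: add_edge(F, A). Edges now: 7
Op 9: add_edge(D, B). Edges now: 8
Op 10: add_edge(C, E). Edges now: 9
Compute levels (Kahn BFS):
  sources (in-degree 0): C, D, F
  process C: level=0
    C->A: in-degree(A)=2, level(A)>=1
    C->E: in-degree(E)=1, level(E)>=1
  process D: level=0
    D->B: in-degree(B)=1, level(B)>=1
    D->E: in-degree(E)=0, level(E)=1, enqueue
    D->G: in-degree(G)=0, level(G)=1, enqueue
  process F: level=0
    F->A: in-degree(A)=1, level(A)>=1
  process E: level=1
    E->H: in-degree(H)=0, level(H)=2, enqueue
  process G: level=1
    G->A: in-degree(A)=0, level(A)=2, enqueue
    G->B: in-degree(B)=0, level(B)=2, enqueue
  process H: level=2
  process A: level=2
  process B: level=2
All levels: A:2, B:2, C:0, D:0, E:1, F:0, G:1, H:2
level(H) = 2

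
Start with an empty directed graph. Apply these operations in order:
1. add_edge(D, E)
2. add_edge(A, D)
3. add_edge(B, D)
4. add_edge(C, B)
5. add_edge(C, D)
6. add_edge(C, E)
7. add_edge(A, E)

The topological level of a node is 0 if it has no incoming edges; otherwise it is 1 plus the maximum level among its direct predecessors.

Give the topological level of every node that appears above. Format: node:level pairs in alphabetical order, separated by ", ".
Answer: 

Answer: A:0, B:1, C:0, D:2, E:3

Derivation:
Op 1: add_edge(D, E). Edges now: 1
Op 2: add_edge(A, D). Edges now: 2
Op 3: add_edge(B, D). Edges now: 3
Op 4: add_edge(C, B). Edges now: 4
Op 5: add_edge(C, D). Edges now: 5
Op 6: add_edge(C, E). Edges now: 6
Op 7: add_edge(A, E). Edges now: 7
Compute levels (Kahn BFS):
  sources (in-degree 0): A, C
  process A: level=0
    A->D: in-degree(D)=2, level(D)>=1
    A->E: in-degree(E)=2, level(E)>=1
  process C: level=0
    C->B: in-degree(B)=0, level(B)=1, enqueue
    C->D: in-degree(D)=1, level(D)>=1
    C->E: in-degree(E)=1, level(E)>=1
  process B: level=1
    B->D: in-degree(D)=0, level(D)=2, enqueue
  process D: level=2
    D->E: in-degree(E)=0, level(E)=3, enqueue
  process E: level=3
All levels: A:0, B:1, C:0, D:2, E:3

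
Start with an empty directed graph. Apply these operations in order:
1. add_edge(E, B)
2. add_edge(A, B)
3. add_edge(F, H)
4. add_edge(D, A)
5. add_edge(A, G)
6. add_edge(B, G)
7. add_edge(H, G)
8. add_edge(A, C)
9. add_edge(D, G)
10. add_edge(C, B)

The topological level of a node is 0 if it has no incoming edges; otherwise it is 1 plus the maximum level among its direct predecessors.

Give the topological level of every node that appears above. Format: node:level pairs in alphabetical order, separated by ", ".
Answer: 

Answer: A:1, B:3, C:2, D:0, E:0, F:0, G:4, H:1

Derivation:
Op 1: add_edge(E, B). Edges now: 1
Op 2: add_edge(A, B). Edges now: 2
Op 3: add_edge(F, H). Edges now: 3
Op 4: add_edge(D, A). Edges now: 4
Op 5: add_edge(A, G). Edges now: 5
Op 6: add_edge(B, G). Edges now: 6
Op 7: add_edge(H, G). Edges now: 7
Op 8: add_edge(A, C). Edges now: 8
Op 9: add_edge(D, G). Edges now: 9
Op 10: add_edge(C, B). Edges now: 10
Compute levels (Kahn BFS):
  sources (in-degree 0): D, E, F
  process D: level=0
    D->A: in-degree(A)=0, level(A)=1, enqueue
    D->G: in-degree(G)=3, level(G)>=1
  process E: level=0
    E->B: in-degree(B)=2, level(B)>=1
  process F: level=0
    F->H: in-degree(H)=0, level(H)=1, enqueue
  process A: level=1
    A->B: in-degree(B)=1, level(B)>=2
    A->C: in-degree(C)=0, level(C)=2, enqueue
    A->G: in-degree(G)=2, level(G)>=2
  process H: level=1
    H->G: in-degree(G)=1, level(G)>=2
  process C: level=2
    C->B: in-degree(B)=0, level(B)=3, enqueue
  process B: level=3
    B->G: in-degree(G)=0, level(G)=4, enqueue
  process G: level=4
All levels: A:1, B:3, C:2, D:0, E:0, F:0, G:4, H:1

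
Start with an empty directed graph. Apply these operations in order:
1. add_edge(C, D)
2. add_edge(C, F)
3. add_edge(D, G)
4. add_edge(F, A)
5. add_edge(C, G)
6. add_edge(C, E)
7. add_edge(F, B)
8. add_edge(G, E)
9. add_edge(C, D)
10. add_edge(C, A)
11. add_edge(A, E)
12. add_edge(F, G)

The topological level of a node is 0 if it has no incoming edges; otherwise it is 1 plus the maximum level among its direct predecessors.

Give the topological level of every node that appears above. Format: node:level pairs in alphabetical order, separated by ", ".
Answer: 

Op 1: add_edge(C, D). Edges now: 1
Op 2: add_edge(C, F). Edges now: 2
Op 3: add_edge(D, G). Edges now: 3
Op 4: add_edge(F, A). Edges now: 4
Op 5: add_edge(C, G). Edges now: 5
Op 6: add_edge(C, E). Edges now: 6
Op 7: add_edge(F, B). Edges now: 7
Op 8: add_edge(G, E). Edges now: 8
Op 9: add_edge(C, D) (duplicate, no change). Edges now: 8
Op 10: add_edge(C, A). Edges now: 9
Op 11: add_edge(A, E). Edges now: 10
Op 12: add_edge(F, G). Edges now: 11
Compute levels (Kahn BFS):
  sources (in-degree 0): C
  process C: level=0
    C->A: in-degree(A)=1, level(A)>=1
    C->D: in-degree(D)=0, level(D)=1, enqueue
    C->E: in-degree(E)=2, level(E)>=1
    C->F: in-degree(F)=0, level(F)=1, enqueue
    C->G: in-degree(G)=2, level(G)>=1
  process D: level=1
    D->G: in-degree(G)=1, level(G)>=2
  process F: level=1
    F->A: in-degree(A)=0, level(A)=2, enqueue
    F->B: in-degree(B)=0, level(B)=2, enqueue
    F->G: in-degree(G)=0, level(G)=2, enqueue
  process A: level=2
    A->E: in-degree(E)=1, level(E)>=3
  process B: level=2
  process G: level=2
    G->E: in-degree(E)=0, level(E)=3, enqueue
  process E: level=3
All levels: A:2, B:2, C:0, D:1, E:3, F:1, G:2

Answer: A:2, B:2, C:0, D:1, E:3, F:1, G:2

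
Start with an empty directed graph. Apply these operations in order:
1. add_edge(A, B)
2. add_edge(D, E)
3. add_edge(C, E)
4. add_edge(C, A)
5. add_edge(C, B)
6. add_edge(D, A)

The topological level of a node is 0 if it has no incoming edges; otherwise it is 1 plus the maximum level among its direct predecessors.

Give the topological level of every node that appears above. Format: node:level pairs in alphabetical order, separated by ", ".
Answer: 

Op 1: add_edge(A, B). Edges now: 1
Op 2: add_edge(D, E). Edges now: 2
Op 3: add_edge(C, E). Edges now: 3
Op 4: add_edge(C, A). Edges now: 4
Op 5: add_edge(C, B). Edges now: 5
Op 6: add_edge(D, A). Edges now: 6
Compute levels (Kahn BFS):
  sources (in-degree 0): C, D
  process C: level=0
    C->A: in-degree(A)=1, level(A)>=1
    C->B: in-degree(B)=1, level(B)>=1
    C->E: in-degree(E)=1, level(E)>=1
  process D: level=0
    D->A: in-degree(A)=0, level(A)=1, enqueue
    D->E: in-degree(E)=0, level(E)=1, enqueue
  process A: level=1
    A->B: in-degree(B)=0, level(B)=2, enqueue
  process E: level=1
  process B: level=2
All levels: A:1, B:2, C:0, D:0, E:1

Answer: A:1, B:2, C:0, D:0, E:1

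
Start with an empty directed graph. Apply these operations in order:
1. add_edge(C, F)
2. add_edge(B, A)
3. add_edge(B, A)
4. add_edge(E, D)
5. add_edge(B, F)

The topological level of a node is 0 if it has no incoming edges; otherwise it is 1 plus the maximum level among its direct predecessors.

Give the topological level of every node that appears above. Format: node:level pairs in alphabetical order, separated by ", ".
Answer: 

Op 1: add_edge(C, F). Edges now: 1
Op 2: add_edge(B, A). Edges now: 2
Op 3: add_edge(B, A) (duplicate, no change). Edges now: 2
Op 4: add_edge(E, D). Edges now: 3
Op 5: add_edge(B, F). Edges now: 4
Compute levels (Kahn BFS):
  sources (in-degree 0): B, C, E
  process B: level=0
    B->A: in-degree(A)=0, level(A)=1, enqueue
    B->F: in-degree(F)=1, level(F)>=1
  process C: level=0
    C->F: in-degree(F)=0, level(F)=1, enqueue
  process E: level=0
    E->D: in-degree(D)=0, level(D)=1, enqueue
  process A: level=1
  process F: level=1
  process D: level=1
All levels: A:1, B:0, C:0, D:1, E:0, F:1

Answer: A:1, B:0, C:0, D:1, E:0, F:1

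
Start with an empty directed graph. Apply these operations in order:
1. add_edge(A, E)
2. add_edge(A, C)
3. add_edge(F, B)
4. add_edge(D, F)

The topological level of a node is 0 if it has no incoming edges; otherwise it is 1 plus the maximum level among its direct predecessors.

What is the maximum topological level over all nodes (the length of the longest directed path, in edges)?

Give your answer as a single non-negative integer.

Op 1: add_edge(A, E). Edges now: 1
Op 2: add_edge(A, C). Edges now: 2
Op 3: add_edge(F, B). Edges now: 3
Op 4: add_edge(D, F). Edges now: 4
Compute levels (Kahn BFS):
  sources (in-degree 0): A, D
  process A: level=0
    A->C: in-degree(C)=0, level(C)=1, enqueue
    A->E: in-degree(E)=0, level(E)=1, enqueue
  process D: level=0
    D->F: in-degree(F)=0, level(F)=1, enqueue
  process C: level=1
  process E: level=1
  process F: level=1
    F->B: in-degree(B)=0, level(B)=2, enqueue
  process B: level=2
All levels: A:0, B:2, C:1, D:0, E:1, F:1
max level = 2

Answer: 2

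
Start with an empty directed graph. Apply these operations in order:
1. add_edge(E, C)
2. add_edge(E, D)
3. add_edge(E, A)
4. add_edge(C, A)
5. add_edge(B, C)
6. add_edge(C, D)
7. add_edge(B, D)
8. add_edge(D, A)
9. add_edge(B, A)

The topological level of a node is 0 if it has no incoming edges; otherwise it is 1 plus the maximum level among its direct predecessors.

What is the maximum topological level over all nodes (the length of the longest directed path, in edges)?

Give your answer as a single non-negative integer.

Op 1: add_edge(E, C). Edges now: 1
Op 2: add_edge(E, D). Edges now: 2
Op 3: add_edge(E, A). Edges now: 3
Op 4: add_edge(C, A). Edges now: 4
Op 5: add_edge(B, C). Edges now: 5
Op 6: add_edge(C, D). Edges now: 6
Op 7: add_edge(B, D). Edges now: 7
Op 8: add_edge(D, A). Edges now: 8
Op 9: add_edge(B, A). Edges now: 9
Compute levels (Kahn BFS):
  sources (in-degree 0): B, E
  process B: level=0
    B->A: in-degree(A)=3, level(A)>=1
    B->C: in-degree(C)=1, level(C)>=1
    B->D: in-degree(D)=2, level(D)>=1
  process E: level=0
    E->A: in-degree(A)=2, level(A)>=1
    E->C: in-degree(C)=0, level(C)=1, enqueue
    E->D: in-degree(D)=1, level(D)>=1
  process C: level=1
    C->A: in-degree(A)=1, level(A)>=2
    C->D: in-degree(D)=0, level(D)=2, enqueue
  process D: level=2
    D->A: in-degree(A)=0, level(A)=3, enqueue
  process A: level=3
All levels: A:3, B:0, C:1, D:2, E:0
max level = 3

Answer: 3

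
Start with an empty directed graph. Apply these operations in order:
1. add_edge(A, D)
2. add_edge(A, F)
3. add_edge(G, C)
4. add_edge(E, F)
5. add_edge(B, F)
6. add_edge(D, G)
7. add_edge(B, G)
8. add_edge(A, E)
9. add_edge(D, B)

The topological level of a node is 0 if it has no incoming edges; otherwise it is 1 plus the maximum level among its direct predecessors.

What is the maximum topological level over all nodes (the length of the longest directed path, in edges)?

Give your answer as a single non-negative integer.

Answer: 4

Derivation:
Op 1: add_edge(A, D). Edges now: 1
Op 2: add_edge(A, F). Edges now: 2
Op 3: add_edge(G, C). Edges now: 3
Op 4: add_edge(E, F). Edges now: 4
Op 5: add_edge(B, F). Edges now: 5
Op 6: add_edge(D, G). Edges now: 6
Op 7: add_edge(B, G). Edges now: 7
Op 8: add_edge(A, E). Edges now: 8
Op 9: add_edge(D, B). Edges now: 9
Compute levels (Kahn BFS):
  sources (in-degree 0): A
  process A: level=0
    A->D: in-degree(D)=0, level(D)=1, enqueue
    A->E: in-degree(E)=0, level(E)=1, enqueue
    A->F: in-degree(F)=2, level(F)>=1
  process D: level=1
    D->B: in-degree(B)=0, level(B)=2, enqueue
    D->G: in-degree(G)=1, level(G)>=2
  process E: level=1
    E->F: in-degree(F)=1, level(F)>=2
  process B: level=2
    B->F: in-degree(F)=0, level(F)=3, enqueue
    B->G: in-degree(G)=0, level(G)=3, enqueue
  process F: level=3
  process G: level=3
    G->C: in-degree(C)=0, level(C)=4, enqueue
  process C: level=4
All levels: A:0, B:2, C:4, D:1, E:1, F:3, G:3
max level = 4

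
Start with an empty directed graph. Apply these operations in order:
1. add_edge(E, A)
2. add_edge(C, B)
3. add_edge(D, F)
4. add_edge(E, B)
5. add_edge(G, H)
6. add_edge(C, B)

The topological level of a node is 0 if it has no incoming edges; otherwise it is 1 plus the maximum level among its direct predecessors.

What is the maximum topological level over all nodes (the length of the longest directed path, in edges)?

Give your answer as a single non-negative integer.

Op 1: add_edge(E, A). Edges now: 1
Op 2: add_edge(C, B). Edges now: 2
Op 3: add_edge(D, F). Edges now: 3
Op 4: add_edge(E, B). Edges now: 4
Op 5: add_edge(G, H). Edges now: 5
Op 6: add_edge(C, B) (duplicate, no change). Edges now: 5
Compute levels (Kahn BFS):
  sources (in-degree 0): C, D, E, G
  process C: level=0
    C->B: in-degree(B)=1, level(B)>=1
  process D: level=0
    D->F: in-degree(F)=0, level(F)=1, enqueue
  process E: level=0
    E->A: in-degree(A)=0, level(A)=1, enqueue
    E->B: in-degree(B)=0, level(B)=1, enqueue
  process G: level=0
    G->H: in-degree(H)=0, level(H)=1, enqueue
  process F: level=1
  process A: level=1
  process B: level=1
  process H: level=1
All levels: A:1, B:1, C:0, D:0, E:0, F:1, G:0, H:1
max level = 1

Answer: 1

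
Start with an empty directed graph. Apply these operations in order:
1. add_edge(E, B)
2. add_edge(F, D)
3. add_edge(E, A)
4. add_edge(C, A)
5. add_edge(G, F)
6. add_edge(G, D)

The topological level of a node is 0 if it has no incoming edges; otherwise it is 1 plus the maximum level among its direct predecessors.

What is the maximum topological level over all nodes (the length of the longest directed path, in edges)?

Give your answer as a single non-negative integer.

Op 1: add_edge(E, B). Edges now: 1
Op 2: add_edge(F, D). Edges now: 2
Op 3: add_edge(E, A). Edges now: 3
Op 4: add_edge(C, A). Edges now: 4
Op 5: add_edge(G, F). Edges now: 5
Op 6: add_edge(G, D). Edges now: 6
Compute levels (Kahn BFS):
  sources (in-degree 0): C, E, G
  process C: level=0
    C->A: in-degree(A)=1, level(A)>=1
  process E: level=0
    E->A: in-degree(A)=0, level(A)=1, enqueue
    E->B: in-degree(B)=0, level(B)=1, enqueue
  process G: level=0
    G->D: in-degree(D)=1, level(D)>=1
    G->F: in-degree(F)=0, level(F)=1, enqueue
  process A: level=1
  process B: level=1
  process F: level=1
    F->D: in-degree(D)=0, level(D)=2, enqueue
  process D: level=2
All levels: A:1, B:1, C:0, D:2, E:0, F:1, G:0
max level = 2

Answer: 2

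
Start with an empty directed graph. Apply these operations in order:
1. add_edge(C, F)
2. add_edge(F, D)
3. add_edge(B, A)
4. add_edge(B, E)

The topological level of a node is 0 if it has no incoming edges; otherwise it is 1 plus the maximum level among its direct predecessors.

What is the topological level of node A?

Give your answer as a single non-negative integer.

Answer: 1

Derivation:
Op 1: add_edge(C, F). Edges now: 1
Op 2: add_edge(F, D). Edges now: 2
Op 3: add_edge(B, A). Edges now: 3
Op 4: add_edge(B, E). Edges now: 4
Compute levels (Kahn BFS):
  sources (in-degree 0): B, C
  process B: level=0
    B->A: in-degree(A)=0, level(A)=1, enqueue
    B->E: in-degree(E)=0, level(E)=1, enqueue
  process C: level=0
    C->F: in-degree(F)=0, level(F)=1, enqueue
  process A: level=1
  process E: level=1
  process F: level=1
    F->D: in-degree(D)=0, level(D)=2, enqueue
  process D: level=2
All levels: A:1, B:0, C:0, D:2, E:1, F:1
level(A) = 1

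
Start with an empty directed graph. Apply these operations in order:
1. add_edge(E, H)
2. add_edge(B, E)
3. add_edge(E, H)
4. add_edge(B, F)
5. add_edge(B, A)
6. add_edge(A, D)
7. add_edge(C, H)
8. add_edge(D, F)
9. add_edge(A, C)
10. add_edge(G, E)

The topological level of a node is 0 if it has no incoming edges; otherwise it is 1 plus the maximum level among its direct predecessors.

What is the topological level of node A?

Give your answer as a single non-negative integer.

Answer: 1

Derivation:
Op 1: add_edge(E, H). Edges now: 1
Op 2: add_edge(B, E). Edges now: 2
Op 3: add_edge(E, H) (duplicate, no change). Edges now: 2
Op 4: add_edge(B, F). Edges now: 3
Op 5: add_edge(B, A). Edges now: 4
Op 6: add_edge(A, D). Edges now: 5
Op 7: add_edge(C, H). Edges now: 6
Op 8: add_edge(D, F). Edges now: 7
Op 9: add_edge(A, C). Edges now: 8
Op 10: add_edge(G, E). Edges now: 9
Compute levels (Kahn BFS):
  sources (in-degree 0): B, G
  process B: level=0
    B->A: in-degree(A)=0, level(A)=1, enqueue
    B->E: in-degree(E)=1, level(E)>=1
    B->F: in-degree(F)=1, level(F)>=1
  process G: level=0
    G->E: in-degree(E)=0, level(E)=1, enqueue
  process A: level=1
    A->C: in-degree(C)=0, level(C)=2, enqueue
    A->D: in-degree(D)=0, level(D)=2, enqueue
  process E: level=1
    E->H: in-degree(H)=1, level(H)>=2
  process C: level=2
    C->H: in-degree(H)=0, level(H)=3, enqueue
  process D: level=2
    D->F: in-degree(F)=0, level(F)=3, enqueue
  process H: level=3
  process F: level=3
All levels: A:1, B:0, C:2, D:2, E:1, F:3, G:0, H:3
level(A) = 1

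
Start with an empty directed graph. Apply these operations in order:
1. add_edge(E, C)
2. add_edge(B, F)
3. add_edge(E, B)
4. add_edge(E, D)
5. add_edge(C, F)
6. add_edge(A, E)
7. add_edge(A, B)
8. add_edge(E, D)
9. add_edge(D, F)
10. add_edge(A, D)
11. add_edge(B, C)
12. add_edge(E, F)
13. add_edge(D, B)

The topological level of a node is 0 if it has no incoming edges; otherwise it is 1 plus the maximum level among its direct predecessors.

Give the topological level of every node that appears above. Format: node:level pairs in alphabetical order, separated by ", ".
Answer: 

Answer: A:0, B:3, C:4, D:2, E:1, F:5

Derivation:
Op 1: add_edge(E, C). Edges now: 1
Op 2: add_edge(B, F). Edges now: 2
Op 3: add_edge(E, B). Edges now: 3
Op 4: add_edge(E, D). Edges now: 4
Op 5: add_edge(C, F). Edges now: 5
Op 6: add_edge(A, E). Edges now: 6
Op 7: add_edge(A, B). Edges now: 7
Op 8: add_edge(E, D) (duplicate, no change). Edges now: 7
Op 9: add_edge(D, F). Edges now: 8
Op 10: add_edge(A, D). Edges now: 9
Op 11: add_edge(B, C). Edges now: 10
Op 12: add_edge(E, F). Edges now: 11
Op 13: add_edge(D, B). Edges now: 12
Compute levels (Kahn BFS):
  sources (in-degree 0): A
  process A: level=0
    A->B: in-degree(B)=2, level(B)>=1
    A->D: in-degree(D)=1, level(D)>=1
    A->E: in-degree(E)=0, level(E)=1, enqueue
  process E: level=1
    E->B: in-degree(B)=1, level(B)>=2
    E->C: in-degree(C)=1, level(C)>=2
    E->D: in-degree(D)=0, level(D)=2, enqueue
    E->F: in-degree(F)=3, level(F)>=2
  process D: level=2
    D->B: in-degree(B)=0, level(B)=3, enqueue
    D->F: in-degree(F)=2, level(F)>=3
  process B: level=3
    B->C: in-degree(C)=0, level(C)=4, enqueue
    B->F: in-degree(F)=1, level(F)>=4
  process C: level=4
    C->F: in-degree(F)=0, level(F)=5, enqueue
  process F: level=5
All levels: A:0, B:3, C:4, D:2, E:1, F:5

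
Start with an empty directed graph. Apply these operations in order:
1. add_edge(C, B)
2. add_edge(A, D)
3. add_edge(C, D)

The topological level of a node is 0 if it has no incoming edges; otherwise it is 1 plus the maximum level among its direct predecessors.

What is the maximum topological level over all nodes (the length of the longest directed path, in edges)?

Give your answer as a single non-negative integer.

Op 1: add_edge(C, B). Edges now: 1
Op 2: add_edge(A, D). Edges now: 2
Op 3: add_edge(C, D). Edges now: 3
Compute levels (Kahn BFS):
  sources (in-degree 0): A, C
  process A: level=0
    A->D: in-degree(D)=1, level(D)>=1
  process C: level=0
    C->B: in-degree(B)=0, level(B)=1, enqueue
    C->D: in-degree(D)=0, level(D)=1, enqueue
  process B: level=1
  process D: level=1
All levels: A:0, B:1, C:0, D:1
max level = 1

Answer: 1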